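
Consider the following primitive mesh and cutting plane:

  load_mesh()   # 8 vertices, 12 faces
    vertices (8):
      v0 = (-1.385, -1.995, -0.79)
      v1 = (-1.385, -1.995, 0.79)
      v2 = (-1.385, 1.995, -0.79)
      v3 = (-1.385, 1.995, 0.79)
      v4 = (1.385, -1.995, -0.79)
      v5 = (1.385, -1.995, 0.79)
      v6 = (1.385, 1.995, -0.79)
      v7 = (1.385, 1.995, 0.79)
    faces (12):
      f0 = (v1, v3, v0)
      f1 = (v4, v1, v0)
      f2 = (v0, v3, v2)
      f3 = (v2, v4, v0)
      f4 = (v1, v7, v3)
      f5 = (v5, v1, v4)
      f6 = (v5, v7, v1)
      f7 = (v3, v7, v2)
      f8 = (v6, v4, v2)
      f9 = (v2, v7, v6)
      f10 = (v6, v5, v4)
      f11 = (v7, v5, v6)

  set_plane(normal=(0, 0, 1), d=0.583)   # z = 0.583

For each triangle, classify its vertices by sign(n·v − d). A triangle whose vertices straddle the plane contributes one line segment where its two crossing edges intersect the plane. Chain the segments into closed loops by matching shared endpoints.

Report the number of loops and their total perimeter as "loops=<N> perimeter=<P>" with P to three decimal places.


Straddling triangles (8 of 12):
  (v1,v3,v0) [++-] → (-1.385, 1.47226, 0.583)–(-1.385, -1.995, 0.583)  len=3.4673
  (v4,v1,v0) [-+-] → (-1.02209, -1.995, 0.583)–(-1.385, -1.995, 0.583)  len=0.3629
  (v0,v3,v2) [-+-] → (-1.385, 1.47226, 0.583)–(-1.385, 1.995, 0.583)  len=0.5227
  (v5,v1,v4) [++-] → (-1.02209, -1.995, 0.583)–(1.385, -1.995, 0.583)  len=2.4071
  (v3,v7,v2) [++-] → (1.02209, 1.995, 0.583)–(-1.385, 1.995, 0.583)  len=2.4071
  (v2,v7,v6) [-+-] → (1.02209, 1.995, 0.583)–(1.385, 1.995, 0.583)  len=0.3629
  (v6,v5,v4) [-+-] → (1.385, -1.47226, 0.583)–(1.385, -1.995, 0.583)  len=0.5227
  (v7,v5,v6) [++-] → (1.385, -1.47226, 0.583)–(1.385, 1.995, 0.583)  len=3.4673

Chained into 1 loop(s):
  loop 1: 8 segments, perimeter = 13.5200
Total perimeter = 13.520

loops=1 perimeter=13.520


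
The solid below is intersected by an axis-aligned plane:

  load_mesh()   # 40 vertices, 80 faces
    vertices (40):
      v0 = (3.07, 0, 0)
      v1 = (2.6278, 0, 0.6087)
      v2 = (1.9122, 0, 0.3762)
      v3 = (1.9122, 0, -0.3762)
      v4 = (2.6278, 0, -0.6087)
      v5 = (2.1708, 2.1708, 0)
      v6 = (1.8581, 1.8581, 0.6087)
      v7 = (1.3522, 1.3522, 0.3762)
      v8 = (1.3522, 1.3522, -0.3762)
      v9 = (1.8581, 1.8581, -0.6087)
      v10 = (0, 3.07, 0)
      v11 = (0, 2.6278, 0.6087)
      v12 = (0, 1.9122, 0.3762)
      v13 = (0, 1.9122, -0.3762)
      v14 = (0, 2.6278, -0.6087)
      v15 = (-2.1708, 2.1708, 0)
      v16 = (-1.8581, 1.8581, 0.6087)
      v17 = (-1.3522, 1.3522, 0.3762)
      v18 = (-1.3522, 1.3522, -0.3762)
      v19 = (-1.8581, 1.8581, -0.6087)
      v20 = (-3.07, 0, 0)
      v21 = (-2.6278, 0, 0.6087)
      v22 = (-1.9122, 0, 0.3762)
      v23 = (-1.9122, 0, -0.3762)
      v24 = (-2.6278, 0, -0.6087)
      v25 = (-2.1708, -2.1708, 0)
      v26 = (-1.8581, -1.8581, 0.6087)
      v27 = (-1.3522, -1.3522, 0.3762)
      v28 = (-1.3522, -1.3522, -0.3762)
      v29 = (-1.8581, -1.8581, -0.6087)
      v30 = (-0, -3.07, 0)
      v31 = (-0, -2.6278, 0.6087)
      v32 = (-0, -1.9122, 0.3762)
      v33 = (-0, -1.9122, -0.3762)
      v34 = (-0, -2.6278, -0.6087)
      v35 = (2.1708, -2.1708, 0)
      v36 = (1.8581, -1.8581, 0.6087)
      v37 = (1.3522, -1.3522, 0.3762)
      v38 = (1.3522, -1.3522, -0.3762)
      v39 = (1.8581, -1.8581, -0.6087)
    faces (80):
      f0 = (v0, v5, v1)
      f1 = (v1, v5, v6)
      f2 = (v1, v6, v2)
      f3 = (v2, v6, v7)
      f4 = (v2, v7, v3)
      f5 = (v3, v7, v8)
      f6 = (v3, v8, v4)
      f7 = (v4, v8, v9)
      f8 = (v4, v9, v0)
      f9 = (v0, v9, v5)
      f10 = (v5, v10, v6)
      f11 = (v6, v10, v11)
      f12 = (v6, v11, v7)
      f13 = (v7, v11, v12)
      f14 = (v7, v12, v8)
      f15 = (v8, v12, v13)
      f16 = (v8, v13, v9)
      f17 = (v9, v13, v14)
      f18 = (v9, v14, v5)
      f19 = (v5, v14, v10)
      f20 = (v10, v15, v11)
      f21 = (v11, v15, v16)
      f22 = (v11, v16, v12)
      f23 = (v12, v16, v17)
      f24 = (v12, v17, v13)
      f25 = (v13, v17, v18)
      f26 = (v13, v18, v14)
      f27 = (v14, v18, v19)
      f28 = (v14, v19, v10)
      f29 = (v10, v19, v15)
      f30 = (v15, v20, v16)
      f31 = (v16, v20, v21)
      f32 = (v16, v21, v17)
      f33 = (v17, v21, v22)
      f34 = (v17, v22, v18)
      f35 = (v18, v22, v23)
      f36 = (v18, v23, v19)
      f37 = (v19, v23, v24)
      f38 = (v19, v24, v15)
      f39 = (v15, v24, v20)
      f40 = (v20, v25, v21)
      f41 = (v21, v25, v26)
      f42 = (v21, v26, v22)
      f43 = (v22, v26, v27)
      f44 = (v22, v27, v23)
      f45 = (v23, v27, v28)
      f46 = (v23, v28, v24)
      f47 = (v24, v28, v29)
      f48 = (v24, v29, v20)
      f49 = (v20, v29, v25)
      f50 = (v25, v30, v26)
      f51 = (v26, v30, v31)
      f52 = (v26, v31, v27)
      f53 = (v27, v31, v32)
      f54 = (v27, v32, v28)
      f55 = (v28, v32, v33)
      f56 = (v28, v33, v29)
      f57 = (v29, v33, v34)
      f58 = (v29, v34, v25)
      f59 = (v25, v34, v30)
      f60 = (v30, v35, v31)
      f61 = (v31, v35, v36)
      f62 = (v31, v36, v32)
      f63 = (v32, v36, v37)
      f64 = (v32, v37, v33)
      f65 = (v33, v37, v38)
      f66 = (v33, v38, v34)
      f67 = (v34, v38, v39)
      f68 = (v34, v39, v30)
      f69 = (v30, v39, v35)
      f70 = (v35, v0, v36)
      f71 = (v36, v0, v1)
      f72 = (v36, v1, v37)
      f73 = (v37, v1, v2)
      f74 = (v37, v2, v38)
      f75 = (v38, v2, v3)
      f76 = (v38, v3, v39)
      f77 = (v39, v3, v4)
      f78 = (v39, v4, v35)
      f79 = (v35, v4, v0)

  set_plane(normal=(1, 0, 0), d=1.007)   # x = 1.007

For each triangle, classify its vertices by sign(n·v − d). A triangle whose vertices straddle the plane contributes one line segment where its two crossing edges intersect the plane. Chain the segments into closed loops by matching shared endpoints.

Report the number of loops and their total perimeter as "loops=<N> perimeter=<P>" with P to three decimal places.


Straddling triangles (20 of 80):
  (v5,v10,v6) [+-+] → (1.007, 2.65288, 0)–(1.007, 2.41321, 0.329886)  len=0.4078
  (v6,v10,v11) [+--] → (1.007, 2.41321, 0.329886)–(1.007, 2.21066, 0.6087)  len=0.3446
  (v6,v11,v7) [+-+] → (1.007, 2.21066, 0.6087)–(1.007, 1.67784, 0.435554)  len=0.5602
  (v7,v11,v12) [+--] → (1.007, 1.67784, 0.435554)–(1.007, 1.49516, 0.3762)  len=0.1921
  (v7,v12,v8) [+-+] → (1.007, 1.49516, 0.3762)–(1.007, 1.49516, -0.184122)  len=0.5603
  (v8,v12,v13) [+--] → (1.007, 1.49516, -0.184122)–(1.007, 1.49516, -0.3762)  len=0.1921
  (v8,v13,v9) [+-+] → (1.007, 1.49516, -0.3762)–(1.007, 1.88288, -0.502204)  len=0.4077
  (v9,v13,v14) [+--] → (1.007, 1.88288, -0.502204)–(1.007, 2.21066, -0.6087)  len=0.3446
  (v9,v14,v5) [+-+] → (1.007, 2.21066, -0.6087)–(1.007, 2.4158, -0.326334)  len=0.3490
  (v5,v14,v10) [+--] → (1.007, 2.4158, -0.326334)–(1.007, 2.65288, 0)  len=0.4034
  (v30,v35,v31) [-+-] → (1.007, -2.65288, 0)–(1.007, -2.4158, 0.326334)  len=0.4034
  (v31,v35,v36) [-++] → (1.007, -2.4158, 0.326334)–(1.007, -2.21066, 0.6087)  len=0.3490
  (v31,v36,v32) [-+-] → (1.007, -2.21066, 0.6087)–(1.007, -1.88288, 0.502204)  len=0.3446
  (v32,v36,v37) [-++] → (1.007, -1.88288, 0.502204)–(1.007, -1.49516, 0.3762)  len=0.4077
  (v32,v37,v33) [-+-] → (1.007, -1.49516, 0.3762)–(1.007, -1.49516, 0.184122)  len=0.1921
  (v33,v37,v38) [-++] → (1.007, -1.49516, 0.184122)–(1.007, -1.49516, -0.3762)  len=0.5603
  (v33,v38,v34) [-+-] → (1.007, -1.49516, -0.3762)–(1.007, -1.67784, -0.435554)  len=0.1921
  (v34,v38,v39) [-++] → (1.007, -1.67784, -0.435554)–(1.007, -2.21066, -0.6087)  len=0.5602
  (v34,v39,v30) [-+-] → (1.007, -2.21066, -0.6087)–(1.007, -2.41321, -0.329886)  len=0.3446
  (v30,v39,v35) [-++] → (1.007, -2.41321, -0.329886)–(1.007, -2.65288, 0)  len=0.4078

Chained into 2 loop(s):
  loop 1: 10 segments, perimeter = 3.7618
  loop 2: 10 segments, perimeter = 3.7618
Total perimeter = 7.524

loops=2 perimeter=7.524


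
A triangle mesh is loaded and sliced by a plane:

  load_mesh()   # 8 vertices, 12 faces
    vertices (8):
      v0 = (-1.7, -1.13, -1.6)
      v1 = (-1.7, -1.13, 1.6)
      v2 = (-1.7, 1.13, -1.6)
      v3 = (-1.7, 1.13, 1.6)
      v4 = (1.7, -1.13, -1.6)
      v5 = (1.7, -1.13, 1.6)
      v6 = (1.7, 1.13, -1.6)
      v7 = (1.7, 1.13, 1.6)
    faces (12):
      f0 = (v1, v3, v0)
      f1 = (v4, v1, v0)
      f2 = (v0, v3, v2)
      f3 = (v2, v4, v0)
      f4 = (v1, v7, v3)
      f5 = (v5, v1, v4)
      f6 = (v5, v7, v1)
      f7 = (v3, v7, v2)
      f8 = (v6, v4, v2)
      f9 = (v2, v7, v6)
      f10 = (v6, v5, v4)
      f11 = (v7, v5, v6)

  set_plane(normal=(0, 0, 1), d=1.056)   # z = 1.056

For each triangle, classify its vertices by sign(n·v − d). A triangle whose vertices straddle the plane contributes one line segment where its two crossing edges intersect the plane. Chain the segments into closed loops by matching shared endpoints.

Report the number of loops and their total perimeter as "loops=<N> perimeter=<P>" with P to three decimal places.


loops=1 perimeter=11.320

Straddling triangles (8 of 12):
  (v1,v3,v0) [++-] → (-1.7, 0.7458, 1.056)–(-1.7, -1.13, 1.056)  len=1.8758
  (v4,v1,v0) [-+-] → (-1.122, -1.13, 1.056)–(-1.7, -1.13, 1.056)  len=0.5780
  (v0,v3,v2) [-+-] → (-1.7, 0.7458, 1.056)–(-1.7, 1.13, 1.056)  len=0.3842
  (v5,v1,v4) [++-] → (-1.122, -1.13, 1.056)–(1.7, -1.13, 1.056)  len=2.8220
  (v3,v7,v2) [++-] → (1.122, 1.13, 1.056)–(-1.7, 1.13, 1.056)  len=2.8220
  (v2,v7,v6) [-+-] → (1.122, 1.13, 1.056)–(1.7, 1.13, 1.056)  len=0.5780
  (v6,v5,v4) [-+-] → (1.7, -0.7458, 1.056)–(1.7, -1.13, 1.056)  len=0.3842
  (v7,v5,v6) [++-] → (1.7, -0.7458, 1.056)–(1.7, 1.13, 1.056)  len=1.8758

Chained into 1 loop(s):
  loop 1: 8 segments, perimeter = 11.3200
Total perimeter = 11.320


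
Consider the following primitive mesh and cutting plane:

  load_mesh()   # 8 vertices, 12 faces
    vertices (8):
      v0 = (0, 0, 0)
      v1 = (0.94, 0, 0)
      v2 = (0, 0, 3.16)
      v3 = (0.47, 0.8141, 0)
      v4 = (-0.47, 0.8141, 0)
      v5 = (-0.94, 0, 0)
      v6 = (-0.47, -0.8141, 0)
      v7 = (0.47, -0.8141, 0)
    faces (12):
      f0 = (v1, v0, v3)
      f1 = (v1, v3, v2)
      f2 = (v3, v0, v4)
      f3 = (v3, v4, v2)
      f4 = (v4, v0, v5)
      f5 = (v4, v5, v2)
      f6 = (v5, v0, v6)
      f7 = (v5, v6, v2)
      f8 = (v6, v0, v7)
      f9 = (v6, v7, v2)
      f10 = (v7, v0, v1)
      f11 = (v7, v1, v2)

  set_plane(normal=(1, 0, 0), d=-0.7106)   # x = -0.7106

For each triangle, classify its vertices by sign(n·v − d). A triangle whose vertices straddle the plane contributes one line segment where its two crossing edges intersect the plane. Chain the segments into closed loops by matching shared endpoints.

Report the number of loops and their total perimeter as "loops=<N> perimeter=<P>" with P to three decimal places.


Straddling triangles (4 of 12):
  (v4,v0,v5) [++-] → (-0.7106, 0, 0)–(-0.7106, 0.39735, 0)  len=0.3974
  (v4,v5,v2) [+-+] → (-0.7106, 0.39735, 0)–(-0.7106, 0, 0.771174)  len=0.8675
  (v5,v0,v6) [-++] → (-0.7106, 0, 0)–(-0.7106, -0.39735, 0)  len=0.3974
  (v5,v6,v2) [-++] → (-0.7106, -0.39735, 0)–(-0.7106, 0, 0.771174)  len=0.8675

Chained into 1 loop(s):
  loop 1: 4 segments, perimeter = 2.5297
Total perimeter = 2.530

loops=1 perimeter=2.530


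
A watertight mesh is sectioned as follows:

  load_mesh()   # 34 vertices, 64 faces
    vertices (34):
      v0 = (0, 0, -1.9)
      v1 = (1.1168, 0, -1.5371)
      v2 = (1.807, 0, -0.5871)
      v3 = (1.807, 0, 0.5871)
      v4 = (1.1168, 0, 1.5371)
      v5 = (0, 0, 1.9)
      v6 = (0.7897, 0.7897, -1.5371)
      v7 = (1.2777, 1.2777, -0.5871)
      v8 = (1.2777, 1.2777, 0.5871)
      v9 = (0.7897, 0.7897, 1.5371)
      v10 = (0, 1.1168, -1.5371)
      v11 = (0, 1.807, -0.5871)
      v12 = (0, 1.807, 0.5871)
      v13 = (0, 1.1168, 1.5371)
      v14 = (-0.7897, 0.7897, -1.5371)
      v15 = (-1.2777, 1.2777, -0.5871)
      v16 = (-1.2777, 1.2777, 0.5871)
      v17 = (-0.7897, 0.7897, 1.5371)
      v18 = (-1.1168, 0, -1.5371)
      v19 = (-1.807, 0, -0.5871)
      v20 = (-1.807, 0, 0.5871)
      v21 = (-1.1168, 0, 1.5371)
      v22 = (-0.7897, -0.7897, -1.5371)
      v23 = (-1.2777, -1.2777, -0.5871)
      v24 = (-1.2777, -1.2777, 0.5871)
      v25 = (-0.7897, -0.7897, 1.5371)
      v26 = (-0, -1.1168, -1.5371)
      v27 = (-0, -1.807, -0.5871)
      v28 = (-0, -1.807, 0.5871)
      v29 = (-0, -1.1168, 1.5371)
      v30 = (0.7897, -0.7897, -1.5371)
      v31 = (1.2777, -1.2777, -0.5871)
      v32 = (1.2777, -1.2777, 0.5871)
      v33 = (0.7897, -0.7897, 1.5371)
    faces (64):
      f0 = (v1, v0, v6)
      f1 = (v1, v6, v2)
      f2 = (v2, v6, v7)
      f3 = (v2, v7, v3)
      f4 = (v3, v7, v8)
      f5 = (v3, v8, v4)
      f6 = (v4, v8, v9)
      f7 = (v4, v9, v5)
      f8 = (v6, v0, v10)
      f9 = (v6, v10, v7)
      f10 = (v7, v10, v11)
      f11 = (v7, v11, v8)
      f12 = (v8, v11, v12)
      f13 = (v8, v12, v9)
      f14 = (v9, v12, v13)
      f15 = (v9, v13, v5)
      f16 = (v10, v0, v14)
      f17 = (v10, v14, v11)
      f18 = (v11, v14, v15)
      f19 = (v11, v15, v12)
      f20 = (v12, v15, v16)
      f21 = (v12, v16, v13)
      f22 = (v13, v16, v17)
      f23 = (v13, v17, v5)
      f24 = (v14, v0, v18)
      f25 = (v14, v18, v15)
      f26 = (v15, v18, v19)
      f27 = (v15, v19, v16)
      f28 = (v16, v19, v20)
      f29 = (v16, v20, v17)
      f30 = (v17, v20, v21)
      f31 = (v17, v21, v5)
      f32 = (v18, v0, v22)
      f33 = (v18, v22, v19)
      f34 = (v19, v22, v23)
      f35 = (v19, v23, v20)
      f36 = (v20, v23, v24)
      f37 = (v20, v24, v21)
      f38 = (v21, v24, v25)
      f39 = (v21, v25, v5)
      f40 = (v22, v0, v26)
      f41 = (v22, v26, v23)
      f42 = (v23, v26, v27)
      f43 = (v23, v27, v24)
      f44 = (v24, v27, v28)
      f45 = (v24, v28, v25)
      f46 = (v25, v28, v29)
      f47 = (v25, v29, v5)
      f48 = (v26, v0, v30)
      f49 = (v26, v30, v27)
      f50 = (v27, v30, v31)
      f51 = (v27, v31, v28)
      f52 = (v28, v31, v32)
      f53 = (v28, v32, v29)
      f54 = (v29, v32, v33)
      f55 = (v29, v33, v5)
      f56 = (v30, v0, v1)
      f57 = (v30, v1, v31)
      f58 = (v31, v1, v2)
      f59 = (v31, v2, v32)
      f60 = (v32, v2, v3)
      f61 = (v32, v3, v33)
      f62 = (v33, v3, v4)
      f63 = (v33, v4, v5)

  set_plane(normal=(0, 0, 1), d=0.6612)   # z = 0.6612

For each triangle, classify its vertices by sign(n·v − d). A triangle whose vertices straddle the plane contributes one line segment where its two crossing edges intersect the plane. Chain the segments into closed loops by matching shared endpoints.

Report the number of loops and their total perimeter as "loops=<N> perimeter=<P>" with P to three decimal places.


Straddling triangles (16 of 64):
  (v3,v8,v4) [--+] → (1.26515, 1.17804, 0.6612)–(1.75316, 0, 0.6612)  len=1.2751
  (v4,v8,v9) [+-+] → (1.26515, 1.17804, 0.6612)–(1.23964, 1.23964, 0.6612)  len=0.0667
  (v8,v12,v9) [--+] → (0.0615966, 1.72765, 0.6612)–(1.23964, 1.23964, 0.6612)  len=1.2751
  (v9,v12,v13) [+-+] → (0.0615966, 1.72765, 0.6612)–(0, 1.75316, 0.6612)  len=0.0667
  (v12,v16,v13) [--+] → (-1.17804, 1.26515, 0.6612)–(0, 1.75316, 0.6612)  len=1.2751
  (v13,v16,v17) [+-+] → (-1.17804, 1.26515, 0.6612)–(-1.23964, 1.23964, 0.6612)  len=0.0667
  (v16,v20,v17) [--+] → (-1.72765, 0.0615966, 0.6612)–(-1.23964, 1.23964, 0.6612)  len=1.2751
  (v17,v20,v21) [+-+] → (-1.72765, 0.0615966, 0.6612)–(-1.75316, 0, 0.6612)  len=0.0667
  (v20,v24,v21) [--+] → (-1.26515, -1.17804, 0.6612)–(-1.75316, 0, 0.6612)  len=1.2751
  (v21,v24,v25) [+-+] → (-1.26515, -1.17804, 0.6612)–(-1.23964, -1.23964, 0.6612)  len=0.0667
  (v24,v28,v25) [--+] → (-0.0615966, -1.72765, 0.6612)–(-1.23964, -1.23964, 0.6612)  len=1.2751
  (v25,v28,v29) [+-+] → (-0.0615966, -1.72765, 0.6612)–(0, -1.75316, 0.6612)  len=0.0667
  (v28,v32,v29) [--+] → (1.17804, -1.26515, 0.6612)–(0, -1.75316, 0.6612)  len=1.2751
  (v29,v32,v33) [+-+] → (1.17804, -1.26515, 0.6612)–(1.23964, -1.23964, 0.6612)  len=0.0667
  (v32,v3,v33) [--+] → (1.72765, -0.0615966, 0.6612)–(1.23964, -1.23964, 0.6612)  len=1.2751
  (v33,v3,v4) [+-+] → (1.72765, -0.0615966, 0.6612)–(1.75316, 0, 0.6612)  len=0.0667

Chained into 1 loop(s):
  loop 1: 16 segments, perimeter = 10.7343
Total perimeter = 10.734

loops=1 perimeter=10.734


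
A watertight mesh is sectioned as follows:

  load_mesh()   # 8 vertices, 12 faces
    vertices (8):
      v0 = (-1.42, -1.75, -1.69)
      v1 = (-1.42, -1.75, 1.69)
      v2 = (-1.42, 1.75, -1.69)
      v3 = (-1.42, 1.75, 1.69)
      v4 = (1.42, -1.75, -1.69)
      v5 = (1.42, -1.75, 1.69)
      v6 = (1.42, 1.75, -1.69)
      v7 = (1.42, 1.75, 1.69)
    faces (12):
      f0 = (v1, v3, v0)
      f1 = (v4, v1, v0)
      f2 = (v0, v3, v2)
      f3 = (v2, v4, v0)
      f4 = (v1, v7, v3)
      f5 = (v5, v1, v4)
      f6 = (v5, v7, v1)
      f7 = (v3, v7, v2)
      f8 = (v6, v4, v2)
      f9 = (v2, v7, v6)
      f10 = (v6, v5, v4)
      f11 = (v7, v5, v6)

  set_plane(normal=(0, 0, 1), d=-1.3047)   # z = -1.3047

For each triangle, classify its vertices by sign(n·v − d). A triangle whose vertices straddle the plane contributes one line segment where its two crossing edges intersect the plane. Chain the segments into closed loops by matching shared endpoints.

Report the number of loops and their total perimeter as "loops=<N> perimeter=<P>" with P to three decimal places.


loops=1 perimeter=12.680

Straddling triangles (8 of 12):
  (v1,v3,v0) [++-] → (-1.42, -1.35102, -1.3047)–(-1.42, -1.75, -1.3047)  len=0.3990
  (v4,v1,v0) [-+-] → (1.09626, -1.75, -1.3047)–(-1.42, -1.75, -1.3047)  len=2.5163
  (v0,v3,v2) [-+-] → (-1.42, -1.35102, -1.3047)–(-1.42, 1.75, -1.3047)  len=3.1010
  (v5,v1,v4) [++-] → (1.09626, -1.75, -1.3047)–(1.42, -1.75, -1.3047)  len=0.3237
  (v3,v7,v2) [++-] → (-1.09626, 1.75, -1.3047)–(-1.42, 1.75, -1.3047)  len=0.3237
  (v2,v7,v6) [-+-] → (-1.09626, 1.75, -1.3047)–(1.42, 1.75, -1.3047)  len=2.5163
  (v6,v5,v4) [-+-] → (1.42, 1.35102, -1.3047)–(1.42, -1.75, -1.3047)  len=3.1010
  (v7,v5,v6) [++-] → (1.42, 1.35102, -1.3047)–(1.42, 1.75, -1.3047)  len=0.3990

Chained into 1 loop(s):
  loop 1: 8 segments, perimeter = 12.6800
Total perimeter = 12.680


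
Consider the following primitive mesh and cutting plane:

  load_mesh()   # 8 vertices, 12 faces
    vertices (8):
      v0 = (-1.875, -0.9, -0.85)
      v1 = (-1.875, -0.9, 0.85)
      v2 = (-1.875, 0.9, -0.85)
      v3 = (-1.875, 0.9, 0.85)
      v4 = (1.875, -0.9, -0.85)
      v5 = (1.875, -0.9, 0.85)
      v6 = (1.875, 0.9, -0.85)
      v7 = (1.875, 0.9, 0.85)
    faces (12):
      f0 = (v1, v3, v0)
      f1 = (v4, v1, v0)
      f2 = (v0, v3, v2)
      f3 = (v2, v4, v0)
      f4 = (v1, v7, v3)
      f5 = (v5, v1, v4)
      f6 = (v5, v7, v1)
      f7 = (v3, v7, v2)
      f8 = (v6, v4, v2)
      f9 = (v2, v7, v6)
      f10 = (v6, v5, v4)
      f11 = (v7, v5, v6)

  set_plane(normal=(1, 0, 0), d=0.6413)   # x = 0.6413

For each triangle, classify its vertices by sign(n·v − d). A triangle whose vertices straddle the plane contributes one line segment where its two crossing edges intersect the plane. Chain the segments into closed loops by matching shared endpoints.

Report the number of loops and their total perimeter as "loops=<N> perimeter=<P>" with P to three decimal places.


loops=1 perimeter=7.000

Straddling triangles (8 of 12):
  (v4,v1,v0) [+--] → (0.6413, -0.9, -0.290723)–(0.6413, -0.9, -0.85)  len=0.5593
  (v2,v4,v0) [-+-] → (0.6413, -0.307824, -0.85)–(0.6413, -0.9, -0.85)  len=0.5922
  (v1,v7,v3) [-+-] → (0.6413, 0.307824, 0.85)–(0.6413, 0.9, 0.85)  len=0.5922
  (v5,v1,v4) [+-+] → (0.6413, -0.9, 0.85)–(0.6413, -0.9, -0.290723)  len=1.1407
  (v5,v7,v1) [++-] → (0.6413, 0.307824, 0.85)–(0.6413, -0.9, 0.85)  len=1.2078
  (v3,v7,v2) [-+-] → (0.6413, 0.9, 0.85)–(0.6413, 0.9, 0.290723)  len=0.5593
  (v6,v4,v2) [++-] → (0.6413, -0.307824, -0.85)–(0.6413, 0.9, -0.85)  len=1.2078
  (v2,v7,v6) [-++] → (0.6413, 0.9, 0.290723)–(0.6413, 0.9, -0.85)  len=1.1407

Chained into 1 loop(s):
  loop 1: 8 segments, perimeter = 7.0000
Total perimeter = 7.000


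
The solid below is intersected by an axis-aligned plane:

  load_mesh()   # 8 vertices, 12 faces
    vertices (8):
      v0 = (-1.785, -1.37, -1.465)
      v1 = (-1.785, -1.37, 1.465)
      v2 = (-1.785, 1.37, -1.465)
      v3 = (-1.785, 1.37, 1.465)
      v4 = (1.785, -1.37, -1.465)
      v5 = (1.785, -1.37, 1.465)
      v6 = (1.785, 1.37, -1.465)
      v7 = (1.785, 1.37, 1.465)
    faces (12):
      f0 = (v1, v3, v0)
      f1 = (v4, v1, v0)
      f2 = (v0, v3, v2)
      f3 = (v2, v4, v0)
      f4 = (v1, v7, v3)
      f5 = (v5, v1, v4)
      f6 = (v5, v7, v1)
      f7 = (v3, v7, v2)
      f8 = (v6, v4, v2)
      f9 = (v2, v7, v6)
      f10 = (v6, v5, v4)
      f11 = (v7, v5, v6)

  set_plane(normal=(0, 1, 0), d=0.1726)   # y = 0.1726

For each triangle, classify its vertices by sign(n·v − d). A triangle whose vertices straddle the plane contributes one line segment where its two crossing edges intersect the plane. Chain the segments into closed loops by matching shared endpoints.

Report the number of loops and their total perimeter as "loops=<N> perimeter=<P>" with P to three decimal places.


Straddling triangles (8 of 12):
  (v1,v3,v0) [-+-] → (-1.785, 0.1726, 1.465)–(-1.785, 0.1726, 0.184569)  len=1.2804
  (v0,v3,v2) [-++] → (-1.785, 0.1726, 0.184569)–(-1.785, 0.1726, -1.465)  len=1.6496
  (v2,v4,v0) [+--] → (-0.224884, 0.1726, -1.465)–(-1.785, 0.1726, -1.465)  len=1.5601
  (v1,v7,v3) [-++] → (0.224884, 0.1726, 1.465)–(-1.785, 0.1726, 1.465)  len=2.0099
  (v5,v7,v1) [-+-] → (1.785, 0.1726, 1.465)–(0.224884, 0.1726, 1.465)  len=1.5601
  (v6,v4,v2) [+-+] → (1.785, 0.1726, -1.465)–(-0.224884, 0.1726, -1.465)  len=2.0099
  (v6,v5,v4) [+--] → (1.785, 0.1726, -0.184569)–(1.785, 0.1726, -1.465)  len=1.2804
  (v7,v5,v6) [+-+] → (1.785, 0.1726, 1.465)–(1.785, 0.1726, -0.184569)  len=1.6496

Chained into 1 loop(s):
  loop 1: 8 segments, perimeter = 13.0000
Total perimeter = 13.000

loops=1 perimeter=13.000


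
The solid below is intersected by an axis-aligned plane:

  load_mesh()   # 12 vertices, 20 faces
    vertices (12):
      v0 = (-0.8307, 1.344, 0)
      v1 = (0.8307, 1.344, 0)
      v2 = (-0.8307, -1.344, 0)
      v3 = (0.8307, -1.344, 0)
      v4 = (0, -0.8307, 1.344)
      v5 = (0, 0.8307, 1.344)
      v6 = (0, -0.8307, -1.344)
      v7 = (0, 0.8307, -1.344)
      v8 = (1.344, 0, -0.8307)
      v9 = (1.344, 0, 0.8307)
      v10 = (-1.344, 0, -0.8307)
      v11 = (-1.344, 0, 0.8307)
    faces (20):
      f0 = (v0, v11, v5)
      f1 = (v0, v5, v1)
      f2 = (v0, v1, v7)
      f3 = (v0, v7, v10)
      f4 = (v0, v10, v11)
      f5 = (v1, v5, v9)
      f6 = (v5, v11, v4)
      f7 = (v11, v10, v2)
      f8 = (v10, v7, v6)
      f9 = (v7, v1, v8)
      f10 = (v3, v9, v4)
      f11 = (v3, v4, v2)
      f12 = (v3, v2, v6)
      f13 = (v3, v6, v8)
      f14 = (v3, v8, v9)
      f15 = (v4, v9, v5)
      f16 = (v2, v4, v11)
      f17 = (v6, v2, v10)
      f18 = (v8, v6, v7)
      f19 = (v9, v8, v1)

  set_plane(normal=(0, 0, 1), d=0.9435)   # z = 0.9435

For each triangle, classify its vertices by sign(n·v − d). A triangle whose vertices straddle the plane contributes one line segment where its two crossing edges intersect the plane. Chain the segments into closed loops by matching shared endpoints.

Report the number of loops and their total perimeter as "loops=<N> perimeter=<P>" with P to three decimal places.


Straddling triangles (8 of 20):
  (v0,v11,v5) [--+] → (-1.04865, 0.18255, 0.9435)–(-0.247541, 0.983659, 0.9435)  len=1.1329
  (v0,v5,v1) [-+-] → (-0.247541, 0.983659, 0.9435)–(0.247541, 0.983659, 0.9435)  len=0.4951
  (v1,v5,v9) [-+-] → (0.247541, 0.983659, 0.9435)–(1.04865, 0.18255, 0.9435)  len=1.1329
  (v5,v11,v4) [+-+] → (-1.04865, 0.18255, 0.9435)–(-1.04865, -0.18255, 0.9435)  len=0.3651
  (v3,v9,v4) [--+] → (1.04865, -0.18255, 0.9435)–(0.247541, -0.983659, 0.9435)  len=1.1329
  (v3,v4,v2) [-+-] → (0.247541, -0.983659, 0.9435)–(-0.247541, -0.983659, 0.9435)  len=0.4951
  (v4,v9,v5) [+-+] → (1.04865, -0.18255, 0.9435)–(1.04865, 0.18255, 0.9435)  len=0.3651
  (v2,v4,v11) [-+-] → (-0.247541, -0.983659, 0.9435)–(-1.04865, -0.18255, 0.9435)  len=1.1329

Chained into 1 loop(s):
  loop 1: 8 segments, perimeter = 6.2521
Total perimeter = 6.252

loops=1 perimeter=6.252


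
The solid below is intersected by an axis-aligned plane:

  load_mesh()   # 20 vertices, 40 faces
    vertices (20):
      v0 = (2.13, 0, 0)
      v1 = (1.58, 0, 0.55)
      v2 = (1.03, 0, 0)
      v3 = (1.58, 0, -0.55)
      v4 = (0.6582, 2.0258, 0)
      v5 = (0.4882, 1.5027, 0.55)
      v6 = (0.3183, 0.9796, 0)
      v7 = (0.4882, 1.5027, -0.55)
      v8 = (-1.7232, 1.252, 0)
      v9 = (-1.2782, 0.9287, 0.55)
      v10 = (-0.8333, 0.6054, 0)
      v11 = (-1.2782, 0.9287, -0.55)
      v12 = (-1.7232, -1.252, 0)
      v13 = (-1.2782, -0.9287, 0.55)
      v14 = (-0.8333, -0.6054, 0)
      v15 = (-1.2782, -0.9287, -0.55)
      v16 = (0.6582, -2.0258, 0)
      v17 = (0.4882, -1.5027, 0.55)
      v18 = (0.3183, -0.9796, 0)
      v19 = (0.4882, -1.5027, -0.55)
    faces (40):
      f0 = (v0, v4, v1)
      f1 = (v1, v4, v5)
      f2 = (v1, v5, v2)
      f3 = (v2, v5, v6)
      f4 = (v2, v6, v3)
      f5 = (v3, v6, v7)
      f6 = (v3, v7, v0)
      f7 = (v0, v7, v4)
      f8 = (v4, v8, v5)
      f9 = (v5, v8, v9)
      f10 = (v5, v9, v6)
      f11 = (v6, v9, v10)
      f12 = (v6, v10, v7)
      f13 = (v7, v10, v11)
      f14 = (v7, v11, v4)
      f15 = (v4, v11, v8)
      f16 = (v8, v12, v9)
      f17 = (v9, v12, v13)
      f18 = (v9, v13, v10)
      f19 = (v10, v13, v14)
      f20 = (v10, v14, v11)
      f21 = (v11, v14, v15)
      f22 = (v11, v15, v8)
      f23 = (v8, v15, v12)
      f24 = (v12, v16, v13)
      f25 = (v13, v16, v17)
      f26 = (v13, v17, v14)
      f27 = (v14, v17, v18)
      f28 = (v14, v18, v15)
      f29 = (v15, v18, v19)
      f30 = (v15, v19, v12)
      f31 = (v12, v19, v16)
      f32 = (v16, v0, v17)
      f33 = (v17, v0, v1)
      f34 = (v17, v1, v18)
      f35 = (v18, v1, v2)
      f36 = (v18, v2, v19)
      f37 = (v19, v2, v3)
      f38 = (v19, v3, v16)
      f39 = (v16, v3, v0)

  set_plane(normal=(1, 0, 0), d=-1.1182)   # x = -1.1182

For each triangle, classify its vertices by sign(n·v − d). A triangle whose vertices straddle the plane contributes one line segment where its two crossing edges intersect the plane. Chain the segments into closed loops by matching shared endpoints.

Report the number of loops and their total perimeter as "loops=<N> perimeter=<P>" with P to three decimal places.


loops=1 perimeter=7.177

Straddling triangles (18 of 40):
  (v4,v8,v5) [+-+] → (-1.1182, 1.44859, 0)–(-1.1182, 1.32059, 0.15047)  len=0.1975
  (v5,v8,v9) [+--] → (-1.1182, 1.32059, 0.15047)–(-1.1182, 0.980693, 0.55)  len=0.5245
  (v5,v9,v6) [+-+] → (-1.1182, 0.980693, 0.55)–(-1.1182, 0.933801, 0.494879)  len=0.0724
  (v6,v9,v10) [+-+] → (-1.1182, 0.933801, 0.494879)–(-1.1182, 0.812431, 0.352203)  len=0.1873
  (v7,v10,v11) [++-] → (-1.1182, 0.812431, -0.352203)–(-1.1182, 0.980693, -0.55)  len=0.2597
  (v7,v11,v4) [+-+] → (-1.1182, 0.980693, -0.55)–(-1.1182, 1.01935, -0.504555)  len=0.0597
  (v4,v11,v8) [+--] → (-1.1182, 1.01935, -0.504555)–(-1.1182, 1.44859, 0)  len=0.6624
  (v9,v13,v10) [--+] → (-1.1182, -0.37699, 0.352203)–(-1.1182, 0.812431, 0.352203)  len=1.1894
  (v10,v13,v14) [+-+] → (-1.1182, -0.37699, 0.352203)–(-1.1182, -0.812431, 0.352203)  len=0.4354
  (v10,v14,v11) [++-] → (-1.1182, 0.37699, -0.352203)–(-1.1182, 0.812431, -0.352203)  len=0.4354
  (v11,v14,v15) [-+-] → (-1.1182, 0.37699, -0.352203)–(-1.1182, -0.812431, -0.352203)  len=1.1894
  (v12,v16,v13) [-+-] → (-1.1182, -1.44859, 0)–(-1.1182, -1.01935, 0.504555)  len=0.6624
  (v13,v16,v17) [-++] → (-1.1182, -1.01935, 0.504555)–(-1.1182, -0.980693, 0.55)  len=0.0597
  (v13,v17,v14) [-++] → (-1.1182, -0.980693, 0.55)–(-1.1182, -0.812431, 0.352203)  len=0.2597
  (v14,v18,v15) [++-] → (-1.1182, -0.933801, -0.494879)–(-1.1182, -0.812431, -0.352203)  len=0.1873
  (v15,v18,v19) [-++] → (-1.1182, -0.933801, -0.494879)–(-1.1182, -0.980693, -0.55)  len=0.0724
  (v15,v19,v12) [-+-] → (-1.1182, -0.980693, -0.55)–(-1.1182, -1.32059, -0.15047)  len=0.5245
  (v12,v19,v16) [-++] → (-1.1182, -1.32059, -0.15047)–(-1.1182, -1.44859, 0)  len=0.1975

Chained into 1 loop(s):
  loop 1: 18 segments, perimeter = 7.1768
Total perimeter = 7.177


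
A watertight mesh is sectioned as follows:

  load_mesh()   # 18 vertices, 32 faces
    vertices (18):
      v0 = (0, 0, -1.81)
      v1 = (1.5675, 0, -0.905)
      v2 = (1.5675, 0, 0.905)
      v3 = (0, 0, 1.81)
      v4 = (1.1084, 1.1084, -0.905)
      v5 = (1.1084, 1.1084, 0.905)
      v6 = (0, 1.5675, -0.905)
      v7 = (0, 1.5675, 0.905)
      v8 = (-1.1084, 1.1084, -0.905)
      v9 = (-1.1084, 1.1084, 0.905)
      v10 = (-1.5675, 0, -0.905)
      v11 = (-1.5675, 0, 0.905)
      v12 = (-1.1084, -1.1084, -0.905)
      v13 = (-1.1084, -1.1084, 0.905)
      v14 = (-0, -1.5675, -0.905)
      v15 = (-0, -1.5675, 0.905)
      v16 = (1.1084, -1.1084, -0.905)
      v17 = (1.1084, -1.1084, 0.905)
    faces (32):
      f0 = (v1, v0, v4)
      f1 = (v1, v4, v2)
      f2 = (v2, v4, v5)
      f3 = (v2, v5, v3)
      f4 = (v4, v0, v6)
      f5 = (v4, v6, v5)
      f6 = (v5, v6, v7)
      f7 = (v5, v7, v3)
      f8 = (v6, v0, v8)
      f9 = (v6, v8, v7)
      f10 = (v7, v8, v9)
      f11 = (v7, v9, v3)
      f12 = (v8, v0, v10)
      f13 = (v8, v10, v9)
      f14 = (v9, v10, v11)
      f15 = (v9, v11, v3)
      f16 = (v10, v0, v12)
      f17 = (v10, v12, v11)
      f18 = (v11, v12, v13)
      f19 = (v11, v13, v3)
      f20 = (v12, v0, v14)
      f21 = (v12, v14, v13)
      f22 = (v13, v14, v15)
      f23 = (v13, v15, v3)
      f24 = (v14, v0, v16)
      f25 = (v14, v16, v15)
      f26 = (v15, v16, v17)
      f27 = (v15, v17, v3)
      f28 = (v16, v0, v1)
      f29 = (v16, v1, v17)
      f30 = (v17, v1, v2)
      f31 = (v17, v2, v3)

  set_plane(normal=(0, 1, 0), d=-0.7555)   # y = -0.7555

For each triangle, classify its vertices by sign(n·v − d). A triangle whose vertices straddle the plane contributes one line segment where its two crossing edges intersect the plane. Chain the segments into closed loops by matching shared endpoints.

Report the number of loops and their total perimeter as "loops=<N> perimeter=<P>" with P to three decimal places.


loops=1 perimeter=9.032

Straddling triangles (12 of 32):
  (v10,v0,v12) [++-] → (-0.7555, -0.7555, -1.19314)–(-1.25457, -0.7555, -0.905)  len=0.5763
  (v10,v12,v11) [+-+] → (-1.25457, -0.7555, -0.905)–(-1.25457, -0.7555, -0.32872)  len=0.5763
  (v11,v12,v13) [+--] → (-1.25457, -0.7555, -0.32872)–(-1.25457, -0.7555, 0.905)  len=1.2337
  (v11,v13,v3) [+-+] → (-1.25457, -0.7555, 0.905)–(-0.7555, -0.7555, 1.19314)  len=0.5763
  (v12,v0,v14) [-+-] → (-0.7555, -0.7555, -1.19314)–(0, -0.7555, -1.37381)  len=0.7768
  (v13,v15,v3) [--+] → (0, -0.7555, 1.37381)–(-0.7555, -0.7555, 1.19314)  len=0.7768
  (v14,v0,v16) [-+-] → (0, -0.7555, -1.37381)–(0.7555, -0.7555, -1.19314)  len=0.7768
  (v15,v17,v3) [--+] → (0.7555, -0.7555, 1.19314)–(0, -0.7555, 1.37381)  len=0.7768
  (v16,v0,v1) [-++] → (0.7555, -0.7555, -1.19314)–(1.25457, -0.7555, -0.905)  len=0.5763
  (v16,v1,v17) [-+-] → (1.25457, -0.7555, -0.905)–(1.25457, -0.7555, 0.32872)  len=1.2337
  (v17,v1,v2) [-++] → (1.25457, -0.7555, 0.32872)–(1.25457, -0.7555, 0.905)  len=0.5763
  (v17,v2,v3) [-++] → (1.25457, -0.7555, 0.905)–(0.7555, -0.7555, 1.19314)  len=0.5763

Chained into 1 loop(s):
  loop 1: 12 segments, perimeter = 9.0323
Total perimeter = 9.032


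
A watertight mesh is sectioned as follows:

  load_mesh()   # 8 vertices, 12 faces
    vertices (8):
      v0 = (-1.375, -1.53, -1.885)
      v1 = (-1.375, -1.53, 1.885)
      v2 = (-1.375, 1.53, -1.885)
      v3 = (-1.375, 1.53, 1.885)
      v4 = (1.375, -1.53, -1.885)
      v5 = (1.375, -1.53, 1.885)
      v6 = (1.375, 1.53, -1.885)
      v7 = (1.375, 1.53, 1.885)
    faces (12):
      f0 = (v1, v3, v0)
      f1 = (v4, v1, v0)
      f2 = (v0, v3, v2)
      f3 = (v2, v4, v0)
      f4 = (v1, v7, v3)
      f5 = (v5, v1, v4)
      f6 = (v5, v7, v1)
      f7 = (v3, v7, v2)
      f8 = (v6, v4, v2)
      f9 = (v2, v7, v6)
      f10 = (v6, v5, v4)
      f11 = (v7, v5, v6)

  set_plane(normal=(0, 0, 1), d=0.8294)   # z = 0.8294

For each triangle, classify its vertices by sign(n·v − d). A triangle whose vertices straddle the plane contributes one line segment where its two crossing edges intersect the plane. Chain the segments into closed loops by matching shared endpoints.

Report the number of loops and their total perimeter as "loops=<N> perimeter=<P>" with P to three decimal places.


loops=1 perimeter=11.620

Straddling triangles (8 of 12):
  (v1,v3,v0) [++-] → (-1.375, 0.6732, 0.8294)–(-1.375, -1.53, 0.8294)  len=2.2032
  (v4,v1,v0) [-+-] → (-0.605, -1.53, 0.8294)–(-1.375, -1.53, 0.8294)  len=0.7700
  (v0,v3,v2) [-+-] → (-1.375, 0.6732, 0.8294)–(-1.375, 1.53, 0.8294)  len=0.8568
  (v5,v1,v4) [++-] → (-0.605, -1.53, 0.8294)–(1.375, -1.53, 0.8294)  len=1.9800
  (v3,v7,v2) [++-] → (0.605, 1.53, 0.8294)–(-1.375, 1.53, 0.8294)  len=1.9800
  (v2,v7,v6) [-+-] → (0.605, 1.53, 0.8294)–(1.375, 1.53, 0.8294)  len=0.7700
  (v6,v5,v4) [-+-] → (1.375, -0.6732, 0.8294)–(1.375, -1.53, 0.8294)  len=0.8568
  (v7,v5,v6) [++-] → (1.375, -0.6732, 0.8294)–(1.375, 1.53, 0.8294)  len=2.2032

Chained into 1 loop(s):
  loop 1: 8 segments, perimeter = 11.6200
Total perimeter = 11.620


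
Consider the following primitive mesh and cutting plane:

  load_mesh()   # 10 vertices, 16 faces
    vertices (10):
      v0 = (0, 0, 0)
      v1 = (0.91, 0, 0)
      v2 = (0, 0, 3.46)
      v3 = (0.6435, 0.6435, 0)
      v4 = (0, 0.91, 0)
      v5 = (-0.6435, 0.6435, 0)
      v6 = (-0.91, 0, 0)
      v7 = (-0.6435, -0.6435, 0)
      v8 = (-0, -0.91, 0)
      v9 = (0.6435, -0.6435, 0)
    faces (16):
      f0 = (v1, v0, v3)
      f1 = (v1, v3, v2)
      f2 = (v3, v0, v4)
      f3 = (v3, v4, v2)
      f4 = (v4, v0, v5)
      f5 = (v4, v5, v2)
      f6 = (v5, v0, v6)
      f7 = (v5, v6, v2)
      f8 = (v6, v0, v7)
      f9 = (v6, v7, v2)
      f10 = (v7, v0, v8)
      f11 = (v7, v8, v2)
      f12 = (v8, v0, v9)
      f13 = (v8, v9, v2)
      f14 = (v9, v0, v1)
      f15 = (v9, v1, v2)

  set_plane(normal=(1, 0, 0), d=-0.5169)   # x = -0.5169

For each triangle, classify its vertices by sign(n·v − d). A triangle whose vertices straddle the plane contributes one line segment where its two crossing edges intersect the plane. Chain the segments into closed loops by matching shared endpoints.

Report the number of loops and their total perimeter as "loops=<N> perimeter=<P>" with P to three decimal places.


loops=1 perimeter=4.728

Straddling triangles (8 of 16):
  (v4,v0,v5) [++-] → (-0.5169, 0.5169, 0)–(-0.5169, 0.69593, 0)  len=0.1790
  (v4,v5,v2) [+-+] → (-0.5169, 0.69593, 0)–(-0.5169, 0.5169, 0.680709)  len=0.7039
  (v5,v0,v6) [-+-] → (-0.5169, 0.5169, 0)–(-0.5169, 0, 0)  len=0.5169
  (v5,v6,v2) [--+] → (-0.5169, 0, 1.49464)–(-0.5169, 0.5169, 0.680709)  len=0.9642
  (v6,v0,v7) [-+-] → (-0.5169, 0, 0)–(-0.5169, -0.5169, 0)  len=0.5169
  (v6,v7,v2) [--+] → (-0.5169, -0.5169, 0.680709)–(-0.5169, 0, 1.49464)  len=0.9642
  (v7,v0,v8) [-++] → (-0.5169, -0.5169, 0)–(-0.5169, -0.69593, 0)  len=0.1790
  (v7,v8,v2) [-++] → (-0.5169, -0.69593, 0)–(-0.5169, -0.5169, 0.680709)  len=0.7039

Chained into 1 loop(s):
  loop 1: 8 segments, perimeter = 4.7280
Total perimeter = 4.728


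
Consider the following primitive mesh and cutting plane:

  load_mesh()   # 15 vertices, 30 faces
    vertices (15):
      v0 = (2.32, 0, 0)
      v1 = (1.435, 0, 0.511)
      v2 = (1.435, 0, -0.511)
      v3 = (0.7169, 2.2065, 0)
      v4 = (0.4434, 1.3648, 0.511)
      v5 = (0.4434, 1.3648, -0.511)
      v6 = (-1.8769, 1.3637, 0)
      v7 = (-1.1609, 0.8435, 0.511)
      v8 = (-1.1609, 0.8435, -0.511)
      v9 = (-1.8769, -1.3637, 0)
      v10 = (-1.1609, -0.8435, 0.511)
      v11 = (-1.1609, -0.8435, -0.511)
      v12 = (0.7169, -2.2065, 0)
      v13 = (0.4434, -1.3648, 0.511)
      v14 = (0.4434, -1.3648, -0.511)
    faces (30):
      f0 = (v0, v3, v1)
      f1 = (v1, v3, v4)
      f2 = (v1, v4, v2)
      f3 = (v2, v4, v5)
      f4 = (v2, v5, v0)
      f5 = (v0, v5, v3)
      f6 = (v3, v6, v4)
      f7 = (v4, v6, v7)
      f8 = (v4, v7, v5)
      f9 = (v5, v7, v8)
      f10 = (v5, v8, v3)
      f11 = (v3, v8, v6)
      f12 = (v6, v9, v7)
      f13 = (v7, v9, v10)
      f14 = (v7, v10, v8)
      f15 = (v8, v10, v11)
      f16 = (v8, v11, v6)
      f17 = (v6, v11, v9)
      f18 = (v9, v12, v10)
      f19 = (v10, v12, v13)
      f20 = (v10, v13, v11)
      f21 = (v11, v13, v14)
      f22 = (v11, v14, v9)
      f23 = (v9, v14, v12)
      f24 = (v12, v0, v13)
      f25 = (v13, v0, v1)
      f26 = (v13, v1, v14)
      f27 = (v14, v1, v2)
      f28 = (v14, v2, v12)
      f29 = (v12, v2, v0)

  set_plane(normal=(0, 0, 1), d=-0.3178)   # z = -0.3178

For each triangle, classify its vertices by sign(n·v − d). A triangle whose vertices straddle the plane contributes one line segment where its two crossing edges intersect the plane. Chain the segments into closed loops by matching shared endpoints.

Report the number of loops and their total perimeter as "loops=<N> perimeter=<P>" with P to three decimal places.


loops=2 perimeter=18.836

Straddling triangles (20 of 30):
  (v1,v4,v2) [++-] → (1.24755, 0.258003, -0.3178)–(1.435, 0, -0.3178)  len=0.3189
  (v2,v4,v5) [-+-] → (1.24755, 0.258003, -0.3178)–(0.4434, 1.3648, -0.3178)  len=1.3681
  (v2,v5,v0) [--+] → (1.15291, 0.848793, -0.3178)–(1.7696, 0, -0.3178)  len=1.0492
  (v0,v5,v3) [+-+] → (1.15291, 0.848793, -0.3178)–(0.546805, 1.68303, -0.3178)  len=1.0312
  (v4,v7,v5) [++-] → (0.140121, 1.26625, -0.3178)–(0.4434, 1.3648, -0.3178)  len=0.3189
  (v5,v7,v8) [-+-] → (0.140121, 1.26625, -0.3178)–(-1.1609, 0.8435, -0.3178)  len=1.3680
  (v5,v8,v3) [--+] → (-0.450937, 1.35883, -0.3178)–(0.546805, 1.68303, -0.3178)  len=1.0491
  (v3,v8,v6) [+-+] → (-0.450937, 1.35883, -0.3178)–(-1.43161, 1.04018, -0.3178)  len=1.0311
  (v7,v10,v8) [++-] → (-1.1609, 0.524588, -0.3178)–(-1.1609, 0.8435, -0.3178)  len=0.3189
  (v8,v10,v11) [-+-] → (-1.1609, 0.524588, -0.3178)–(-1.1609, -0.8435, -0.3178)  len=1.3681
  (v8,v11,v6) [--+] → (-1.43161, -0.00899699, -0.3178)–(-1.43161, 1.04018, -0.3178)  len=1.0492
  (v6,v11,v9) [+-+] → (-1.43161, -0.00899699, -0.3178)–(-1.43161, -1.04018, -0.3178)  len=1.0312
  (v10,v13,v11) [++-] → (-0.857621, -0.942047, -0.3178)–(-1.1609, -0.8435, -0.3178)  len=0.3189
  (v11,v13,v14) [-+-] → (-0.857621, -0.942047, -0.3178)–(0.4434, -1.3648, -0.3178)  len=1.3680
  (v11,v14,v9) [--+] → (-0.433864, -1.36438, -0.3178)–(-1.43161, -1.04018, -0.3178)  len=1.0491
  (v9,v14,v12) [+-+] → (-0.433864, -1.36438, -0.3178)–(0.546805, -1.68303, -0.3178)  len=1.0311
  (v13,v1,v14) [++-] → (0.630853, -1.1068, -0.3178)–(0.4434, -1.3648, -0.3178)  len=0.3189
  (v14,v1,v2) [-+-] → (0.630853, -1.1068, -0.3178)–(1.435, 0, -0.3178)  len=1.3681
  (v14,v2,v12) [--+] → (1.1635, -0.834238, -0.3178)–(0.546805, -1.68303, -0.3178)  len=1.0492
  (v12,v2,v0) [+-+] → (1.1635, -0.834238, -0.3178)–(1.7696, 0, -0.3178)  len=1.0312

Chained into 2 loop(s):
  loop 1: 10 segments, perimeter = 8.4347
  loop 2: 10 segments, perimeter = 10.4015
Total perimeter = 18.836


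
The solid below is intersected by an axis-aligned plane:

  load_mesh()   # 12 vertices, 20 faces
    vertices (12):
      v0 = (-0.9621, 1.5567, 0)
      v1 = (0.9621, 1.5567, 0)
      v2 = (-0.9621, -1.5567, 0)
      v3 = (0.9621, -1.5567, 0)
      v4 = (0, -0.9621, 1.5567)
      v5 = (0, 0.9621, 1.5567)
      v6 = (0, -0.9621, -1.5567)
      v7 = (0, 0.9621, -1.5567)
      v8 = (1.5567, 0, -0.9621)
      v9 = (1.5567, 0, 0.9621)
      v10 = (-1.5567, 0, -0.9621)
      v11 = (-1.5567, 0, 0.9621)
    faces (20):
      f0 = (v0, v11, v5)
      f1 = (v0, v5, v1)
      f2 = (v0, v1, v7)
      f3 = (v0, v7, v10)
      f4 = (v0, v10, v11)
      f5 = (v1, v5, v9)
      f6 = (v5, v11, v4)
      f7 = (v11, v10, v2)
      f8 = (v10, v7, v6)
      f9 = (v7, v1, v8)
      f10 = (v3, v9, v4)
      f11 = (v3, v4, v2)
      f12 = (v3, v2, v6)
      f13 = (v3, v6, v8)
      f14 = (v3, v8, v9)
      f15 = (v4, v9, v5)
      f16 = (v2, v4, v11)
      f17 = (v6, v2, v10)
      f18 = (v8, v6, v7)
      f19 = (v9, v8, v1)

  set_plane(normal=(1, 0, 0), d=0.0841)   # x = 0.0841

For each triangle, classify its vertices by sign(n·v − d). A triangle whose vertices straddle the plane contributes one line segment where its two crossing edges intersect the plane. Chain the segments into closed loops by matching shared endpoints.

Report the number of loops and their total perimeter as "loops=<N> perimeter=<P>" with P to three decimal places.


Straddling triangles (10 of 20):
  (v0,v5,v1) [--+] → (0.0841, 1.01408, 1.42062)–(0.0841, 1.5567, 0)  len=1.5207
  (v0,v1,v7) [-+-] → (0.0841, 1.5567, 0)–(0.0841, 1.01408, -1.42062)  len=1.5207
  (v1,v5,v9) [+-+] → (0.0841, 1.01408, 1.42062)–(0.0841, 0.910123, 1.52458)  len=0.1470
  (v7,v1,v8) [-++] → (0.0841, 1.01408, -1.42062)–(0.0841, 0.910123, -1.52458)  len=0.1470
  (v3,v9,v4) [++-] → (0.0841, -0.910123, 1.52458)–(0.0841, -1.01408, 1.42062)  len=0.1470
  (v3,v4,v2) [+--] → (0.0841, -1.01408, 1.42062)–(0.0841, -1.5567, 0)  len=1.5207
  (v3,v2,v6) [+--] → (0.0841, -1.5567, 0)–(0.0841, -1.01408, -1.42062)  len=1.5207
  (v3,v6,v8) [+-+] → (0.0841, -1.01408, -1.42062)–(0.0841, -0.910123, -1.52458)  len=0.1470
  (v4,v9,v5) [-+-] → (0.0841, -0.910123, 1.52458)–(0.0841, 0.910123, 1.52458)  len=1.8202
  (v8,v6,v7) [+--] → (0.0841, -0.910123, -1.52458)–(0.0841, 0.910123, -1.52458)  len=1.8202

Chained into 1 loop(s):
  loop 1: 10 segments, perimeter = 10.3115
Total perimeter = 10.311

loops=1 perimeter=10.311
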